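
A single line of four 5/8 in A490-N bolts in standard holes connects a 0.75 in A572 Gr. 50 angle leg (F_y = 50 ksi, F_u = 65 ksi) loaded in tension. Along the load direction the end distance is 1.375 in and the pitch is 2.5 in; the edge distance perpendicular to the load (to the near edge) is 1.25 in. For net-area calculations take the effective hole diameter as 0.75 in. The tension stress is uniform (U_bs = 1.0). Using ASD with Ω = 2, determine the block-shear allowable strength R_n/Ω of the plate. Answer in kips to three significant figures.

113 kips

Shear plane L_v = 1.375 + 3·2.5 = 8.875 in; A_gv = 8.875 × 0.75 = 6.656 in².
A_nv = (8.875 − 3.5·0.75) × 0.75 = 4.688 in².
A_nt = (1.25 − 0.5·0.75) × 0.75 = 0.6562 in².
0.6 F_u A_nv = 182.8 kips; 0.6 F_y A_gv = 199.7 kips → shear rupture governs the shear term.
R_n = 182.8 + 1.0 × 65 × 0.6562 = 225.5 kips.
Allowable strength R_n/Ω = 225.5 / 2 = 113 kips.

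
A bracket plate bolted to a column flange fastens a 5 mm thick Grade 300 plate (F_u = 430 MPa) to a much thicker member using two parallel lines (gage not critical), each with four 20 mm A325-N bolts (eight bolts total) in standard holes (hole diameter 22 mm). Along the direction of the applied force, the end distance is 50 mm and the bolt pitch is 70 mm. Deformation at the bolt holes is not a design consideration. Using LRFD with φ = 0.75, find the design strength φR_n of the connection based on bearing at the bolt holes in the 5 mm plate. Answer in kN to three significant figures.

769 kN

Per bolt r_n = 1.5 l_c t F_u ≤ 3.0 d t F_u; upper limit = 3.0 × 20 × 5 × 430 / 1000 = 129 kN.
Edge bolt: l_c = 50 − 22/2 = 39 mm → 1.5 × 39 × 5 × 430 / 1000 = 125.8 → r_n = 125.8 kN.
Interior bolts: l_c = 70 − 22 = 48 mm → 1.5 × 48 × 5 × 430 / 1000 = 154.8 → r_n = 129 kN.
R_n = 2 × 125.8 + 6 × 129 = 1026 kN.
Design strength φR_n = 0.75 × 1026 = 769 kN.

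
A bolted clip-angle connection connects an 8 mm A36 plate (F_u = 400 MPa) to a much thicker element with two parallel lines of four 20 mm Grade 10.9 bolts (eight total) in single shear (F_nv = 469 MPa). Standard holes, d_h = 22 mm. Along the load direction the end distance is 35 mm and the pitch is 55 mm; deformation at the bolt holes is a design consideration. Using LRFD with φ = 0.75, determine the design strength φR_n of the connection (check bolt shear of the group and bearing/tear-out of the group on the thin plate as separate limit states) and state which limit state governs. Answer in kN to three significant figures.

Bolt shear: A_b = π·20²/4 = 314.2 mm²; R_n = 469 × 314.2 × 8 × 1 / 1000 = 1179 kN → 0.75 × 1179 = 884 kN.
Bearing (1.2 l_c t F_u ≤ 2.4 d t F_u): upper limit = 2.4·20·8·400 / 1000 = 153.6 kN.
  Edge l_c = 35 − 22/2 = 24 → r_n = 92.16 kN; interior l_c = 55 − 22 = 33 → r_n = 126.7 kN.
  R_n,bearing = 2·92.16 + 6·126.7 = 944.6 kN → 0.75 × 944.6 = 708 kN.
Bearing governs: 708 kN.

708 kN (bearing governs)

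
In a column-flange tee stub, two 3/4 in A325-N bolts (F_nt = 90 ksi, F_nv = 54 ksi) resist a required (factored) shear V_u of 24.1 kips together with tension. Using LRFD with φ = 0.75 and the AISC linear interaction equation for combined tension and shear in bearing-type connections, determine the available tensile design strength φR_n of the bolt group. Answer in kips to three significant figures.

37.4 kips

A_b = π·0.75²/4 = 0.4418 in²; f_rv = 24.1 / (2 × 0.4418) = 27.28 ksi.
F'_nt = 1.3 F_nt − (F_nt / φF_nv) f_rv = 1.3·90 − (90/(0.75·54))·27.28 = 56.39 ksi, capped at F_nt → F'_nt = 56.39 ksi.
R_n = F'_nt · A_b · n = 56.39 × 0.4418 × 2 = 49.82 kips.
Design strength φR_n = 0.75 × 49.82 = 37.4 kips.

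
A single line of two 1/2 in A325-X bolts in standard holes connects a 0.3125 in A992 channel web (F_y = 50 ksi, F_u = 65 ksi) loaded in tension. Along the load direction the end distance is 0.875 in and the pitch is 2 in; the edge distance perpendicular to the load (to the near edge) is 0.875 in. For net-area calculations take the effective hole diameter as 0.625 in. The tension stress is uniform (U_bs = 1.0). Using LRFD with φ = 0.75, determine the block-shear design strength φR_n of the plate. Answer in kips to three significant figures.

26.3 kips

Shear plane L_v = 0.875 + 1·2 = 2.875 in; A_gv = 2.875 × 0.3125 = 0.8984 in².
A_nv = (2.875 − 1.5·0.625) × 0.3125 = 0.6055 in².
A_nt = (0.875 − 0.5·0.625) × 0.3125 = 0.1758 in².
0.6 F_u A_nv = 23.61 kips; 0.6 F_y A_gv = 26.95 kips → shear rupture governs the shear term.
R_n = 23.61 + 1.0 × 65 × 0.1758 = 35.04 kips.
Design strength φR_n = 0.75 × 35.04 = 26.3 kips.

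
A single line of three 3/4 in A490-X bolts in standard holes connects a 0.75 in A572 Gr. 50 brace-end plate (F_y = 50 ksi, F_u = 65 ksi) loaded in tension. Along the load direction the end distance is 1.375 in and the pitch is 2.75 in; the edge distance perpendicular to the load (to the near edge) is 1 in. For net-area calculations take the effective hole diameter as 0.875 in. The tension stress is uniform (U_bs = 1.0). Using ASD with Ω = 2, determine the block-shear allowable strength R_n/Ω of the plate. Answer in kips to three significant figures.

82.3 kips

Shear plane L_v = 1.375 + 2·2.75 = 6.875 in; A_gv = 6.875 × 0.75 = 5.156 in².
A_nv = (6.875 − 2.5·0.875) × 0.75 = 3.516 in².
A_nt = (1 − 0.5·0.875) × 0.75 = 0.4219 in².
0.6 F_u A_nv = 137.1 kips; 0.6 F_y A_gv = 154.7 kips → shear rupture governs the shear term.
R_n = 137.1 + 1.0 × 65 × 0.4219 = 164.5 kips.
Allowable strength R_n/Ω = 164.5 / 2 = 82.3 kips.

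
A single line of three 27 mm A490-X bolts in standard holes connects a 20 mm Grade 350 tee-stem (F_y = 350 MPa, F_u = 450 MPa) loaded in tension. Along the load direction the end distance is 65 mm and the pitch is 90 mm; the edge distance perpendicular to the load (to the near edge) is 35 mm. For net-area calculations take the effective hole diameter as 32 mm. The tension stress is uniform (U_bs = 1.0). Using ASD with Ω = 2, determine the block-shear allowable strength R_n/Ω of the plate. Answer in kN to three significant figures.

Shear plane L_v = 65 + 2·90 = 245 mm; A_gv = 245 × 20 = 4900 mm².
A_nv = (245 − 2.5·32) × 20 = 3300 mm².
A_nt = (35 − 0.5·32) × 20 = 380 mm².
0.6 F_u A_nv = 891 kN; 0.6 F_y A_gv = 1029 kN → shear rupture governs the shear term.
R_n = 891 + 1.0 × 450 × 380 / 1000 = 1062 kN.
Allowable strength R_n/Ω = 1062 / 2 = 531 kN.

531 kN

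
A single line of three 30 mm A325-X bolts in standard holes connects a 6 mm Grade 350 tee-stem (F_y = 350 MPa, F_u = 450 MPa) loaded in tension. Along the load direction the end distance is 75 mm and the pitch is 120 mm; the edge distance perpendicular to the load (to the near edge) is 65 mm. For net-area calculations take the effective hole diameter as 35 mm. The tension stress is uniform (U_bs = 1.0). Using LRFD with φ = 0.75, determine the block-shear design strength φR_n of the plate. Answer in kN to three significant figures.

Shear plane L_v = 75 + 2·120 = 315 mm; A_gv = 315 × 6 = 1890 mm².
A_nv = (315 − 2.5·35) × 6 = 1365 mm².
A_nt = (65 − 0.5·35) × 6 = 285 mm².
0.6 F_u A_nv = 368.6 kN; 0.6 F_y A_gv = 396.9 kN → shear rupture governs the shear term.
R_n = 368.6 + 1.0 × 450 × 285 / 1000 = 496.8 kN.
Design strength φR_n = 0.75 × 496.8 = 373 kN.

373 kN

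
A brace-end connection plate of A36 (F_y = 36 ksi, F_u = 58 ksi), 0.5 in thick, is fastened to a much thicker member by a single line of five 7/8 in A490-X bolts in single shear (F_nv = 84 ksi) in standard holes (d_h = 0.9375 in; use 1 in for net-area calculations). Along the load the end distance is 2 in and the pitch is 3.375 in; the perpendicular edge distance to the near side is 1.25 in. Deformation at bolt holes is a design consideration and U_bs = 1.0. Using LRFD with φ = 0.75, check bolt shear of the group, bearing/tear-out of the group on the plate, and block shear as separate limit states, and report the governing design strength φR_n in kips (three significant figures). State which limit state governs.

142 kips (block shear governs)

Bolt shear: A_b = π·0.875²/4 = 0.6013 in²; R_n = 84 × 0.6013 × 5 × 1 = 252.6 kips → 0.75 × 252.6 = 189 kips.
Bearing: edge l_c = 1.531, r_n = 53.29 kips; interior l_c = 2.438, r_n = 60.9 kips; R_n = 53.29 + 4·60.9 = 296.9 kips → 223 kips.
Block shear: A_gv = 7.75, A_nv = 5.5, A_nt = 0.375 in²; R_n = min(0.6F_uA_nv, 0.6F_yA_gv) + U_bs·F_u·A_nt = 189.1 kips → 142 kips.
Block shear governs: 142 kips.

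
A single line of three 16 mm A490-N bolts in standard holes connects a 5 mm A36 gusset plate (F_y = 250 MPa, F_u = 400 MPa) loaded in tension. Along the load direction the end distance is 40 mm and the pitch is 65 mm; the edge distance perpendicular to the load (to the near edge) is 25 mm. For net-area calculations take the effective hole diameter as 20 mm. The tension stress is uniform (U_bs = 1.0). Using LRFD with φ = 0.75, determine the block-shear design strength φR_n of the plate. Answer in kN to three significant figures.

118 kN

Shear plane L_v = 40 + 2·65 = 170 mm; A_gv = 170 × 5 = 850 mm².
A_nv = (170 − 2.5·20) × 5 = 600 mm².
A_nt = (25 − 0.5·20) × 5 = 75 mm².
0.6 F_u A_nv = 144 kN; 0.6 F_y A_gv = 127.5 kN → shear yielding governs the shear term.
R_n = 127.5 + 1.0 × 400 × 75 / 1000 = 157.5 kN.
Design strength φR_n = 0.75 × 157.5 = 118 kN.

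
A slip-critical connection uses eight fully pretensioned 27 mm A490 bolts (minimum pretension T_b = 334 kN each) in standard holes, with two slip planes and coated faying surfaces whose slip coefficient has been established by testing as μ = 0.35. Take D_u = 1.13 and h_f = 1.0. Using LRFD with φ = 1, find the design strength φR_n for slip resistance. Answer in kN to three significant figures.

R_n = μ · D_u · h_f · T_b · n_s · n_b = 0.35 × 1.13 × 1.0 × 334 × 2 × 8 = 2114 kN.
Design strength φR_n = 1 × 2114 = 2110 kN.

2110 kN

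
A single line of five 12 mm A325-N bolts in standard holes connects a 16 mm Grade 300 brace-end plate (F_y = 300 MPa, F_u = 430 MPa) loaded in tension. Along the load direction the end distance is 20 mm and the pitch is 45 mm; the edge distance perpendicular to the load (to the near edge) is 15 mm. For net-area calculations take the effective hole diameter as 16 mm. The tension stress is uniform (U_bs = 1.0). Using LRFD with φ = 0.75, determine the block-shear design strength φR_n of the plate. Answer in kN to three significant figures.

Shear plane L_v = 20 + 4·45 = 200 mm; A_gv = 200 × 16 = 3200 mm².
A_nv = (200 − 4.5·16) × 16 = 2048 mm².
A_nt = (15 − 0.5·16) × 16 = 112 mm².
0.6 F_u A_nv = 528.4 kN; 0.6 F_y A_gv = 576 kN → shear rupture governs the shear term.
R_n = 528.4 + 1.0 × 430 × 112 / 1000 = 576.5 kN.
Design strength φR_n = 0.75 × 576.5 = 432 kN.

432 kN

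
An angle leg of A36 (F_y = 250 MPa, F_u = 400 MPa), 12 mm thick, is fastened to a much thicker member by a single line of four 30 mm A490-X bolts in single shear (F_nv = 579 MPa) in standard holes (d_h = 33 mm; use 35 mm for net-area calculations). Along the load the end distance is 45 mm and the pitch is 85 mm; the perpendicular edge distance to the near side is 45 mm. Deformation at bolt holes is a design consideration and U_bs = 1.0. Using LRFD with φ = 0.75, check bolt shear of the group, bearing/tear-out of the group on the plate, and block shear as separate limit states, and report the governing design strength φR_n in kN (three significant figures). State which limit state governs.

Bolt shear: A_b = π·30²/4 = 706.9 mm²; R_n = 579 × 706.9 × 4 × 1 / 1000 = 1637 kN → 0.75 × 1637 = 1230 kN.
Bearing: edge l_c = 28.5, r_n = 164.2 kN; interior l_c = 52, r_n = 299.5 kN; R_n = 164.2 + 3·299.5 = 1063 kN → 797 kN.
Block shear: A_gv = 3600, A_nv = 2130, A_nt = 330 mm²; R_n = min(0.6F_uA_nv, 0.6F_yA_gv) + U_bs·F_u·A_nt = 643.2 kN → 482 kN.
Block shear governs: 482 kN.

482 kN (block shear governs)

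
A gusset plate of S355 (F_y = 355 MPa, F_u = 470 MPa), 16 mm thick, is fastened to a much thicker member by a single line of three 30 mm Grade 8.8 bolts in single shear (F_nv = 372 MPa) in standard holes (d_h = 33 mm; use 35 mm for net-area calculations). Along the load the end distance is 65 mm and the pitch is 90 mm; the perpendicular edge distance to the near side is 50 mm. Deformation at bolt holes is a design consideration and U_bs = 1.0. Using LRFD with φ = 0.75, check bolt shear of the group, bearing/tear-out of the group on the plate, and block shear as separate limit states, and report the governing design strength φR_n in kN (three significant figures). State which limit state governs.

592 kN (bolt shear governs)

Bolt shear: A_b = π·30²/4 = 706.9 mm²; R_n = 372 × 706.9 × 3 × 1 / 1000 = 788.9 kN → 0.75 × 788.9 = 592 kN.
Bearing: edge l_c = 48.5, r_n = 437.7 kN; interior l_c = 57, r_n = 514.4 kN; R_n = 437.7 + 2·514.4 = 1466 kN → 1100 kN.
Block shear: A_gv = 3920, A_nv = 2520, A_nt = 520 mm²; R_n = min(0.6F_uA_nv, 0.6F_yA_gv) + U_bs·F_u·A_nt = 955 kN → 716 kN.
Bolt shear governs: 592 kN.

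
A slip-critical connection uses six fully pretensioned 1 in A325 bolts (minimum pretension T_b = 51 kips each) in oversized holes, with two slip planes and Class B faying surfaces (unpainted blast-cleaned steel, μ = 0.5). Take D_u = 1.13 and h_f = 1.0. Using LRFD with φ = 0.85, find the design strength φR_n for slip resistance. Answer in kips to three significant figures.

294 kips

R_n = μ · D_u · h_f · T_b · n_s · n_b = 0.5 × 1.13 × 1.0 × 51 × 2 × 6 = 345.8 kips.
Design strength φR_n = 0.85 × 345.8 = 294 kips.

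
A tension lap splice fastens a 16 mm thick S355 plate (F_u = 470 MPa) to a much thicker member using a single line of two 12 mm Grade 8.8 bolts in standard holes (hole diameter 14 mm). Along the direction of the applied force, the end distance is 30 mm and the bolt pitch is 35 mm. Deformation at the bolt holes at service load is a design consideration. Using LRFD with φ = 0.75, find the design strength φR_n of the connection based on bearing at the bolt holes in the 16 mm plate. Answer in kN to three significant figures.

298 kN

Per bolt r_n = 1.2 l_c t F_u ≤ 2.4 d t F_u; upper limit = 2.4 × 12 × 16 × 470 / 1000 = 216.6 kN.
Edge bolt: l_c = 30 − 14/2 = 23 mm → 1.2 × 23 × 16 × 470 / 1000 = 207.6 → r_n = 207.6 kN.
Interior bolts: l_c = 35 − 14 = 21 mm → 1.2 × 21 × 16 × 470 / 1000 = 189.5 → r_n = 189.5 kN.
R_n = 1 × 207.6 + 1 × 189.5 = 397.1 kN.
Design strength φR_n = 0.75 × 397.1 = 298 kN.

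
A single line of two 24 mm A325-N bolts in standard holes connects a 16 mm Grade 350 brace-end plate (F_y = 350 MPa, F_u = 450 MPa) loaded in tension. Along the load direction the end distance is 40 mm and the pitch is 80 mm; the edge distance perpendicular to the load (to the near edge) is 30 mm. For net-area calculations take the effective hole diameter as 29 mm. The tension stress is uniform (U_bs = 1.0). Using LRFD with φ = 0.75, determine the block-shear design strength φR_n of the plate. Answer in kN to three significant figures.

332 kN

Shear plane L_v = 40 + 1·80 = 120 mm; A_gv = 120 × 16 = 1920 mm².
A_nv = (120 − 1.5·29) × 16 = 1224 mm².
A_nt = (30 − 0.5·29) × 16 = 248 mm².
0.6 F_u A_nv = 330.5 kN; 0.6 F_y A_gv = 403.2 kN → shear rupture governs the shear term.
R_n = 330.5 + 1.0 × 450 × 248 / 1000 = 442.1 kN.
Design strength φR_n = 0.75 × 442.1 = 332 kN.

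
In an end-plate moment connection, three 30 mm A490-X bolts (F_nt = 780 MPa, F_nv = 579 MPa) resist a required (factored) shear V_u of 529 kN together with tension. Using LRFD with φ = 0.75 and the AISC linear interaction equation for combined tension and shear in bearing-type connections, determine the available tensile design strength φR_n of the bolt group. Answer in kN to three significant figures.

900 kN

A_b = π·30²/4 = 706.9 mm²; f_rv = 529 × 1000 / (3 × 706.9) = 249.5 MPa.
F'_nt = 1.3 F_nt − (F_nt / φF_nv) f_rv = 1.3·780 − (780/(0.75·579))·249.5 = 565.9 MPa, capped at F_nt → F'_nt = 565.9 MPa.
R_n = F'_nt · A_b · n = 565.9 × 706.9 × 3 / 1000 = 1200 kN.
Design strength φR_n = 0.75 × 1200 = 900 kN.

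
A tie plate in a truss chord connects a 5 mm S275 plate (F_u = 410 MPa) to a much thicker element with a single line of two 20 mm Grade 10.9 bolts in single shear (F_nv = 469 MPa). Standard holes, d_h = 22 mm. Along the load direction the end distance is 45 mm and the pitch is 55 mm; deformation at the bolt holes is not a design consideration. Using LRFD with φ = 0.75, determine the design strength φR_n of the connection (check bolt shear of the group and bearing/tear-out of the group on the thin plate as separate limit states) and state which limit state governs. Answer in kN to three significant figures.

155 kN (bearing governs)

Bolt shear: A_b = π·20²/4 = 314.2 mm²; R_n = 469 × 314.2 × 2 × 1 / 1000 = 294.7 kN → 0.75 × 294.7 = 221 kN.
Bearing (1.5 l_c t F_u ≤ 3.0 d t F_u): upper limit = 3.0·20·5·410 / 1000 = 123 kN.
  Edge l_c = 45 − 22/2 = 34 → r_n = 104.5 kN; interior l_c = 55 − 22 = 33 → r_n = 101.5 kN.
  R_n,bearing = 1·104.5 + 1·101.5 = 206 kN → 0.75 × 206 = 155 kN.
Bearing governs: 155 kN.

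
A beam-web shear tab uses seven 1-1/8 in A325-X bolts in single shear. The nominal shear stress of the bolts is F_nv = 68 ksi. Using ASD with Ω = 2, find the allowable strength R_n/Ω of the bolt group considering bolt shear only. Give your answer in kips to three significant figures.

237 kips

A_b = π × 1.125² / 4 = 0.994 in².
R_n = F_nv · A_b · n · n_s = 68 × 0.994 × 7 × 1 = 473.2 kips.
Allowable strength R_n/Ω = 473.2 / 2 = 237 kips.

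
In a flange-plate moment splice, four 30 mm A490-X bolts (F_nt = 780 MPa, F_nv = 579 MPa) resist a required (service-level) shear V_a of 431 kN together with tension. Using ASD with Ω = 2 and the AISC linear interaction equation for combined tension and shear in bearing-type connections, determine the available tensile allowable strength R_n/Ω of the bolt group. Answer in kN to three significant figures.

A_b = π·30²/4 = 706.9 mm²; f_rv = 431 × 1000 / (4 × 706.9) = 152.4 MPa.
F'_nt = 1.3 F_nt − (Ω F_nt / F_nv) f_rv = 1.3·780 − (2·780/579)·152.4 = 603.3 MPa, capped at F_nt → F'_nt = 603.3 MPa.
R_n = F'_nt · A_b · n = 603.3 × 706.9 × 4 / 1000 = 1706 kN.
Allowable strength R_n/Ω = 1706 / 2 = 853 kN.

853 kN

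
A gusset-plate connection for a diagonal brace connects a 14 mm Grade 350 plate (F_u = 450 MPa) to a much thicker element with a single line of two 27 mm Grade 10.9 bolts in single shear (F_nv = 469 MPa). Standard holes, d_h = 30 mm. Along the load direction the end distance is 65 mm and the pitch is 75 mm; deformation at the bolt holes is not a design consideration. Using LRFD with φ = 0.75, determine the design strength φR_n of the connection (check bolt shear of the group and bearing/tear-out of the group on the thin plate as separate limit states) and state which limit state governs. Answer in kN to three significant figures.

403 kN (bolt shear governs)

Bolt shear: A_b = π·27²/4 = 572.6 mm²; R_n = 469 × 572.6 × 2 × 1 / 1000 = 537.1 kN → 0.75 × 537.1 = 403 kN.
Bearing (1.5 l_c t F_u ≤ 3.0 d t F_u): upper limit = 3.0·27·14·450 / 1000 = 510.3 kN.
  Edge l_c = 65 − 30/2 = 50 → r_n = 472.5 kN; interior l_c = 75 − 30 = 45 → r_n = 425.2 kN.
  R_n,bearing = 1·472.5 + 1·425.2 = 897.8 kN → 0.75 × 897.8 = 673 kN.
Bolt shear governs: 403 kN.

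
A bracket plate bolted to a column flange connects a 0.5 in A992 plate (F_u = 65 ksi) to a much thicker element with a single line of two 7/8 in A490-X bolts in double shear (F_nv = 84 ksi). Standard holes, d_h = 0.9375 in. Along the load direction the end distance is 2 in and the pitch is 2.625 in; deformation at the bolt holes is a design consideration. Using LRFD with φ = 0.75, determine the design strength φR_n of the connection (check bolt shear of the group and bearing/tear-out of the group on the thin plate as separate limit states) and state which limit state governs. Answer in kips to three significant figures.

94.1 kips (bearing governs)

Bolt shear: A_b = π·0.875²/4 = 0.6013 in²; R_n = 84 × 0.6013 × 2 × 2 = 202 kips → 0.75 × 202 = 152 kips.
Bearing (1.2 l_c t F_u ≤ 2.4 d t F_u): upper limit = 2.4·0.875·0.5·65 = 68.25 kips.
  Edge l_c = 2 − 0.9375/2 = 1.531 → r_n = 59.72 kips; interior l_c = 2.625 − 0.9375 = 1.688 → r_n = 65.81 kips.
  R_n,bearing = 1·59.72 + 1·65.81 = 125.5 kips → 0.75 × 125.5 = 94.1 kips.
Bearing governs: 94.1 kips.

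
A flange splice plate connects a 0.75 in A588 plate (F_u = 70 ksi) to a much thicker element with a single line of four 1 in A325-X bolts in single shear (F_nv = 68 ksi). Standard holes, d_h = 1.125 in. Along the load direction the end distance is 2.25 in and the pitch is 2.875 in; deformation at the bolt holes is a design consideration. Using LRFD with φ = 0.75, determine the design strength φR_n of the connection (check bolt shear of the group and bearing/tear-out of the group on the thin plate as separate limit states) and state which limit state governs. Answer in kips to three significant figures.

Bolt shear: A_b = π·1²/4 = 0.7854 in²; R_n = 68 × 0.7854 × 4 × 1 = 213.6 kips → 0.75 × 213.6 = 160 kips.
Bearing (1.2 l_c t F_u ≤ 2.4 d t F_u): upper limit = 2.4·1·0.75·70 = 126 kips.
  Edge l_c = 2.25 − 1.125/2 = 1.688 → r_n = 106.3 kips; interior l_c = 2.875 − 1.125 = 1.75 → r_n = 110.3 kips.
  R_n,bearing = 1·106.3 + 3·110.3 = 437.1 kips → 0.75 × 437.1 = 328 kips.
Bolt shear governs: 160 kips.

160 kips (bolt shear governs)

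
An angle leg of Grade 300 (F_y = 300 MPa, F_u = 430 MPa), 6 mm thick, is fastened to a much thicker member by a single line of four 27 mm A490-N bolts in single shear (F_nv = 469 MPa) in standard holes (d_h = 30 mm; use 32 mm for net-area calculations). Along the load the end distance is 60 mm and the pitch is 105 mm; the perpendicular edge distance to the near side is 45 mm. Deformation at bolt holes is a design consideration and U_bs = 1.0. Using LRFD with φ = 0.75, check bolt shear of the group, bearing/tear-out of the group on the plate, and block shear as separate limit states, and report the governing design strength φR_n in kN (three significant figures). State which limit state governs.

360 kN (block shear governs)

Bolt shear: A_b = π·27²/4 = 572.6 mm²; R_n = 469 × 572.6 × 4 × 1 / 1000 = 1074 kN → 0.75 × 1074 = 806 kN.
Bearing: edge l_c = 45, r_n = 139.3 kN; interior l_c = 75, r_n = 167.2 kN; R_n = 139.3 + 3·167.2 = 640.9 kN → 481 kN.
Block shear: A_gv = 2250, A_nv = 1578, A_nt = 174 mm²; R_n = min(0.6F_uA_nv, 0.6F_yA_gv) + U_bs·F_u·A_nt = 479.8 kN → 360 kN.
Block shear governs: 360 kN.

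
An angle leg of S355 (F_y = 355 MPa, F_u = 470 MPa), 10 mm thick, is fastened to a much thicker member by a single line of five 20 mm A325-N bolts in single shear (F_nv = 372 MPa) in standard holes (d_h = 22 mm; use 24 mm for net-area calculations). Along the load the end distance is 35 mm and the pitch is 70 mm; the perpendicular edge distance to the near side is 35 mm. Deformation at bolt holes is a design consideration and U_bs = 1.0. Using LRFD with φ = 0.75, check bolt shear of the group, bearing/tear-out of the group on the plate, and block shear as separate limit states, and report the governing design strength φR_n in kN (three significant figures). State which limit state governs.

438 kN (bolt shear governs)

Bolt shear: A_b = π·20²/4 = 314.2 mm²; R_n = 372 × 314.2 × 5 × 1 / 1000 = 584.3 kN → 0.75 × 584.3 = 438 kN.
Bearing: edge l_c = 24, r_n = 135.4 kN; interior l_c = 48, r_n = 225.6 kN; R_n = 135.4 + 4·225.6 = 1038 kN → 778 kN.
Block shear: A_gv = 3150, A_nv = 2070, A_nt = 230 mm²; R_n = min(0.6F_uA_nv, 0.6F_yA_gv) + U_bs·F_u·A_nt = 691.8 kN → 519 kN.
Bolt shear governs: 438 kN.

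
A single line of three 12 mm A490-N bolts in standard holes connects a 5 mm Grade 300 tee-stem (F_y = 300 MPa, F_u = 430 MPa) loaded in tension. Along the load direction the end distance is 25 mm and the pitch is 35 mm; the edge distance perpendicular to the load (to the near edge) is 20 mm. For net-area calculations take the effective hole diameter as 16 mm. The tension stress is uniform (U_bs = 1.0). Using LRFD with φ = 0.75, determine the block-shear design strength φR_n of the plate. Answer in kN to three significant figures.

Shear plane L_v = 25 + 2·35 = 95 mm; A_gv = 95 × 5 = 475 mm².
A_nv = (95 − 2.5·16) × 5 = 275 mm².
A_nt = (20 − 0.5·16) × 5 = 60 mm².
0.6 F_u A_nv = 70.95 kN; 0.6 F_y A_gv = 85.5 kN → shear rupture governs the shear term.
R_n = 70.95 + 1.0 × 430 × 60 / 1000 = 96.75 kN.
Design strength φR_n = 0.75 × 96.75 = 72.6 kN.

72.6 kN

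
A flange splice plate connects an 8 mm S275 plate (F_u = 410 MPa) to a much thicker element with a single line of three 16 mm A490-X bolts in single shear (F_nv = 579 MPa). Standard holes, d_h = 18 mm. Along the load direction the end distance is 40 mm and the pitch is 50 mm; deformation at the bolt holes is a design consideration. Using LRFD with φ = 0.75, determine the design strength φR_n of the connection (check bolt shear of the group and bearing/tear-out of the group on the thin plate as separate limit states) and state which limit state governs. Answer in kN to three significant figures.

262 kN (bolt shear governs)

Bolt shear: A_b = π·16²/4 = 201.1 mm²; R_n = 579 × 201.1 × 3 × 1 / 1000 = 349.2 kN → 0.75 × 349.2 = 262 kN.
Bearing (1.2 l_c t F_u ≤ 2.4 d t F_u): upper limit = 2.4·16·8·410 / 1000 = 126 kN.
  Edge l_c = 40 − 18/2 = 31 → r_n = 122 kN; interior l_c = 50 − 18 = 32 → r_n = 126 kN.
  R_n,bearing = 1·122 + 2·126 = 373.9 kN → 0.75 × 373.9 = 280 kN.
Bolt shear governs: 262 kN.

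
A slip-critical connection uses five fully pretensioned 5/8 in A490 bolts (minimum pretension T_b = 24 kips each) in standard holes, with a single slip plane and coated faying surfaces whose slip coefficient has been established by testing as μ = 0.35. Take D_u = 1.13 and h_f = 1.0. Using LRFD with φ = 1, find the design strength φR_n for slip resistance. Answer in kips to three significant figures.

47.5 kips

R_n = μ · D_u · h_f · T_b · n_s · n_b = 0.35 × 1.13 × 1.0 × 24 × 1 × 5 = 47.46 kips.
Design strength φR_n = 1 × 47.46 = 47.5 kips.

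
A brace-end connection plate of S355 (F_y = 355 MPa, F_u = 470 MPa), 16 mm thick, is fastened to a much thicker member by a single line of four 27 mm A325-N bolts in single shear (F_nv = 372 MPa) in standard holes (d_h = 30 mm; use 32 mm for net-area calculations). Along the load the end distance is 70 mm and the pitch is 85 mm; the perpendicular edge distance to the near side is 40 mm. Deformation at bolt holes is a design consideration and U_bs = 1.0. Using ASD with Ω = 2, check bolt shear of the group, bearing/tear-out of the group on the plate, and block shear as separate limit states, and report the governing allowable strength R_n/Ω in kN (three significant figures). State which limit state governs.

Bolt shear: A_b = π·27²/4 = 572.6 mm²; R_n = 372 × 572.6 × 4 × 1 / 1000 = 852 kN → 852 / 2 = 426 kN.
Bearing: edge l_c = 55, r_n = 487.3 kN; interior l_c = 55, r_n = 487.3 kN; R_n = 487.3 + 3·487.3 = 1949 kN → 975 kN.
Block shear: A_gv = 5200, A_nv = 3408, A_nt = 384 mm²; R_n = min(0.6F_uA_nv, 0.6F_yA_gv) + U_bs·F_u·A_nt = 1142 kN → 571 kN.
Bolt shear governs: 426 kN.

426 kN (bolt shear governs)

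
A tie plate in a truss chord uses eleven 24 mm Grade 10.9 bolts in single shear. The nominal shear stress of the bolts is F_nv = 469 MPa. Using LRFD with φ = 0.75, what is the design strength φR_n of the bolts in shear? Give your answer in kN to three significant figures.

A_b = π × 24² / 4 = 452.4 mm².
R_n = F_nv · A_b · n · n_s = 469 × 452.4 × 11 × 1 / 1000 = 2334 kN.
Design strength φR_n = 0.75 × 2334 = 1750 kN.

1750 kN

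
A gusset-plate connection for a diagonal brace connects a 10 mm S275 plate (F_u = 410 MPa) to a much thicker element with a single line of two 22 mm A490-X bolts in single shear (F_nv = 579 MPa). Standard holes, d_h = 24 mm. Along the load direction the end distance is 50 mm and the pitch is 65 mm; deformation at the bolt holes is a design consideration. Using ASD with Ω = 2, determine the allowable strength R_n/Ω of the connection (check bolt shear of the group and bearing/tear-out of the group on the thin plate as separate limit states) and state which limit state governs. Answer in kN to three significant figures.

Bolt shear: A_b = π·22²/4 = 380.1 mm²; R_n = 579 × 380.1 × 2 × 1 / 1000 = 440.2 kN → 440.2 / 2 = 220 kN.
Bearing (1.2 l_c t F_u ≤ 2.4 d t F_u): upper limit = 2.4·22·10·410 / 1000 = 216.5 kN.
  Edge l_c = 50 − 24/2 = 38 → r_n = 187 kN; interior l_c = 65 − 24 = 41 → r_n = 201.7 kN.
  R_n,bearing = 1·187 + 1·201.7 = 388.7 kN → 388.7 / 2 = 194 kN.
Bearing governs: 194 kN.

194 kN (bearing governs)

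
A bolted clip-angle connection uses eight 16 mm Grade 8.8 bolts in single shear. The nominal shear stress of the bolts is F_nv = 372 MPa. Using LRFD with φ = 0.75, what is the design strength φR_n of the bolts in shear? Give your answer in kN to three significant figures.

449 kN

A_b = π × 16² / 4 = 201.1 mm².
R_n = F_nv · A_b · n · n_s = 372 × 201.1 × 8 × 1 / 1000 = 598.4 kN.
Design strength φR_n = 0.75 × 598.4 = 449 kN.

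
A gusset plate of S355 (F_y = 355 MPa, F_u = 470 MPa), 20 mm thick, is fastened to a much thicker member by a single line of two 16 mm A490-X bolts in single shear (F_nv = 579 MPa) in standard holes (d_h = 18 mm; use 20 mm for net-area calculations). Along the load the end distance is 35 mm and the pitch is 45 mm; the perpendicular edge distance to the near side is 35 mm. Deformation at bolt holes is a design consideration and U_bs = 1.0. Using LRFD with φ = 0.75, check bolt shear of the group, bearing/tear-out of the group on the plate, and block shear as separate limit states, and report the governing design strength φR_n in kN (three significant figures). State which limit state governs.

Bolt shear: A_b = π·16²/4 = 201.1 mm²; R_n = 579 × 201.1 × 2 × 1 / 1000 = 232.8 kN → 0.75 × 232.8 = 175 kN.
Bearing: edge l_c = 26, r_n = 293.3 kN; interior l_c = 27, r_n = 304.6 kN; R_n = 293.3 + 1·304.6 = 597.8 kN → 448 kN.
Block shear: A_gv = 1600, A_nv = 1000, A_nt = 500 mm²; R_n = min(0.6F_uA_nv, 0.6F_yA_gv) + U_bs·F_u·A_nt = 517 kN → 388 kN.
Bolt shear governs: 175 kN.

175 kN (bolt shear governs)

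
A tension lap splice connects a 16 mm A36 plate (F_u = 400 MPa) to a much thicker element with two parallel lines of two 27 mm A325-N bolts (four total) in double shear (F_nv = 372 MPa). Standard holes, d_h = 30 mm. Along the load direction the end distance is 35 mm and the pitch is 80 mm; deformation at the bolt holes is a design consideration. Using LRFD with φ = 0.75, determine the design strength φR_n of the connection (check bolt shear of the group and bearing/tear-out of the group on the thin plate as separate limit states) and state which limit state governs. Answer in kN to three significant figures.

806 kN (bearing governs)

Bolt shear: A_b = π·27²/4 = 572.6 mm²; R_n = 372 × 572.6 × 4 × 2 / 1000 = 1704 kN → 0.75 × 1704 = 1280 kN.
Bearing (1.2 l_c t F_u ≤ 2.4 d t F_u): upper limit = 2.4·27·16·400 / 1000 = 414.7 kN.
  Edge l_c = 35 − 30/2 = 20 → r_n = 153.6 kN; interior l_c = 80 − 30 = 50 → r_n = 384 kN.
  R_n,bearing = 2·153.6 + 2·384 = 1075 kN → 0.75 × 1075 = 806 kN.
Bearing governs: 806 kN.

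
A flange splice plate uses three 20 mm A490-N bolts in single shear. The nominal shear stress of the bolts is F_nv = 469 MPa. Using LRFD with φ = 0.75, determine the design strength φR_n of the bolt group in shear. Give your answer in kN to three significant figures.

A_b = π × 20² / 4 = 314.2 mm².
R_n = F_nv · A_b · n · n_s = 469 × 314.2 × 3 × 1 / 1000 = 442 kN.
Design strength φR_n = 0.75 × 442 = 332 kN.

332 kN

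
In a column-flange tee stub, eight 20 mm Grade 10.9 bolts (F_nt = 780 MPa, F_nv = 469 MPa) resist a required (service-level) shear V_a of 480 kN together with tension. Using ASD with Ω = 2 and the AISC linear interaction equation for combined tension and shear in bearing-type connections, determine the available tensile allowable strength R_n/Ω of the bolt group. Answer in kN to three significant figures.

A_b = π·20²/4 = 314.2 mm²; f_rv = 480 × 1000 / (8 × 314.2) = 191 MPa.
F'_nt = 1.3 F_nt − (Ω F_nt / F_nv) f_rv = 1.3·780 − (2·780/469)·191 = 378.7 MPa, capped at F_nt → F'_nt = 378.7 MPa.
R_n = F'_nt · A_b · n = 378.7 × 314.2 × 8 / 1000 = 951.9 kN.
Allowable strength R_n/Ω = 951.9 / 2 = 476 kN.

476 kN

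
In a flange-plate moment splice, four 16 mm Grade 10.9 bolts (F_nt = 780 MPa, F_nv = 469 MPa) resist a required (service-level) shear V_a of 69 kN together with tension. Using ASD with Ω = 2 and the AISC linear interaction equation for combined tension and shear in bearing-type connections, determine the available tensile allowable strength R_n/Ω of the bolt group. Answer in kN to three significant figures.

293 kN

A_b = π·16²/4 = 201.1 mm²; f_rv = 69 × 1000 / (4 × 201.1) = 85.79 MPa.
F'_nt = 1.3 F_nt − (Ω F_nt / F_nv) f_rv = 1.3·780 − (2·780/469)·85.79 = 728.6 MPa, capped at F_nt → F'_nt = 728.6 MPa.
R_n = F'_nt · A_b · n = 728.6 × 201.1 × 4 / 1000 = 586 kN.
Allowable strength R_n/Ω = 586 / 2 = 293 kN.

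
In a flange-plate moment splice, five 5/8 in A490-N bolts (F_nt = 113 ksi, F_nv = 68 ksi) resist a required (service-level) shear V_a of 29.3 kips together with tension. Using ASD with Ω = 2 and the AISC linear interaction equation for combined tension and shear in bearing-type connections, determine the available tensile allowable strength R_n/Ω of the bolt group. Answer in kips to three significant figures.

64 kips

A_b = π·0.625²/4 = 0.3068 in²; f_rv = 29.3 / (5 × 0.3068) = 19.1 ksi.
F'_nt = 1.3 F_nt − (Ω F_nt / F_nv) f_rv = 1.3·113 − (2·113/68)·19.1 = 83.42 ksi, capped at F_nt → F'_nt = 83.42 ksi.
R_n = F'_nt · A_b · n = 83.42 × 0.3068 × 5 = 128 kips.
Allowable strength R_n/Ω = 128 / 2 = 64 kips.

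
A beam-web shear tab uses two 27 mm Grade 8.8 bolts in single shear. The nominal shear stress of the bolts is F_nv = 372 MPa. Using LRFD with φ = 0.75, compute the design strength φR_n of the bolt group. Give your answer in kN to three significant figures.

A_b = π × 27² / 4 = 572.6 mm².
R_n = F_nv · A_b · n · n_s = 372 × 572.6 × 2 × 1 / 1000 = 426 kN.
Design strength φR_n = 0.75 × 426 = 319 kN.

319 kN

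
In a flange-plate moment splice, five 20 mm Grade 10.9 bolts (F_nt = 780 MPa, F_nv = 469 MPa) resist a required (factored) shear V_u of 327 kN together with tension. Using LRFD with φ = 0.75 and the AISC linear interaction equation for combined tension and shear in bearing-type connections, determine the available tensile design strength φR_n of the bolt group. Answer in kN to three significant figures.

651 kN

A_b = π·20²/4 = 314.2 mm²; f_rv = 327 × 1000 / (5 × 314.2) = 208.2 MPa.
F'_nt = 1.3 F_nt − (F_nt / φF_nv) f_rv = 1.3·780 − (780/(0.75·469))·208.2 = 552.4 MPa, capped at F_nt → F'_nt = 552.4 MPa.
R_n = F'_nt · A_b · n = 552.4 × 314.2 × 5 / 1000 = 867.7 kN.
Design strength φR_n = 0.75 × 867.7 = 651 kN.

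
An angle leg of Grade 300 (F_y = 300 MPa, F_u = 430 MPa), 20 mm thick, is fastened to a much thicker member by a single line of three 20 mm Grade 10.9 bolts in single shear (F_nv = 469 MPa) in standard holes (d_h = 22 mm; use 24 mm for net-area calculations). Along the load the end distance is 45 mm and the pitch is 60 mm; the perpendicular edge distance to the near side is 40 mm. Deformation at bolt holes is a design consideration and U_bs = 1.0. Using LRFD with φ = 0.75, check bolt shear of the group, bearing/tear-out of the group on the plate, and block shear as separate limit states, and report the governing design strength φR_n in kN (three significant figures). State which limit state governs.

Bolt shear: A_b = π·20²/4 = 314.2 mm²; R_n = 469 × 314.2 × 3 × 1 / 1000 = 442 kN → 0.75 × 442 = 332 kN.
Bearing: edge l_c = 34, r_n = 350.9 kN; interior l_c = 38, r_n = 392.2 kN; R_n = 350.9 + 2·392.2 = 1135 kN → 851 kN.
Block shear: A_gv = 3300, A_nv = 2100, A_nt = 560 mm²; R_n = min(0.6F_uA_nv, 0.6F_yA_gv) + U_bs·F_u·A_nt = 782.6 kN → 587 kN.
Bolt shear governs: 332 kN.

332 kN (bolt shear governs)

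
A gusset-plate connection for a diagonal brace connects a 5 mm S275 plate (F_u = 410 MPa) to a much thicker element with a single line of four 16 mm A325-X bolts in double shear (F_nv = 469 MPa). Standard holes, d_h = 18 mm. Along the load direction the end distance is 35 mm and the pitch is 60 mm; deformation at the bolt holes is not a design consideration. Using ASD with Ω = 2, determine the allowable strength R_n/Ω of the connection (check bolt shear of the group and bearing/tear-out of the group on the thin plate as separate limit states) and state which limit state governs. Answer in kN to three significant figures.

Bolt shear: A_b = π·16²/4 = 201.1 mm²; R_n = 469 × 201.1 × 4 × 2 / 1000 = 754.4 kN → 754.4 / 2 = 377 kN.
Bearing (1.5 l_c t F_u ≤ 3.0 d t F_u): upper limit = 3.0·16·5·410 / 1000 = 98.4 kN.
  Edge l_c = 35 − 18/2 = 26 → r_n = 79.95 kN; interior l_c = 60 − 18 = 42 → r_n = 98.4 kN.
  R_n,bearing = 1·79.95 + 3·98.4 = 375.2 kN → 375.2 / 2 = 188 kN.
Bearing governs: 188 kN.

188 kN (bearing governs)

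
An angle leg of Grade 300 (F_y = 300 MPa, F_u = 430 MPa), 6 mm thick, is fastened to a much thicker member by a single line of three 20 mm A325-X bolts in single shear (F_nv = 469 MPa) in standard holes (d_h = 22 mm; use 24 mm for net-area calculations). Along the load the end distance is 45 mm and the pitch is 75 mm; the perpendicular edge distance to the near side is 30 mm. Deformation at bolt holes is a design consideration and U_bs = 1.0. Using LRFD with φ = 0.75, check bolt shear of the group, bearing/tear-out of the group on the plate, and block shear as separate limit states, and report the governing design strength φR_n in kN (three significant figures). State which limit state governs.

Bolt shear: A_b = π·20²/4 = 314.2 mm²; R_n = 469 × 314.2 × 3 × 1 / 1000 = 442 kN → 0.75 × 442 = 332 kN.
Bearing: edge l_c = 34, r_n = 105.3 kN; interior l_c = 53, r_n = 123.8 kN; R_n = 105.3 + 2·123.8 = 352.9 kN → 265 kN.
Block shear: A_gv = 1170, A_nv = 810, A_nt = 108 mm²; R_n = min(0.6F_uA_nv, 0.6F_yA_gv) + U_bs·F_u·A_nt = 255.4 kN → 192 kN.
Block shear governs: 192 kN.

192 kN (block shear governs)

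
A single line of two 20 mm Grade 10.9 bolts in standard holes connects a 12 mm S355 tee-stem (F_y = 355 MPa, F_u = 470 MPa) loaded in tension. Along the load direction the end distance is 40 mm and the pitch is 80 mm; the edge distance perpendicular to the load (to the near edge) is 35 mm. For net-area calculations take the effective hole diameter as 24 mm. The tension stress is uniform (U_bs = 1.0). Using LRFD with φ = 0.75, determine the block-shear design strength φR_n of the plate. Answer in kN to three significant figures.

Shear plane L_v = 40 + 1·80 = 120 mm; A_gv = 120 × 12 = 1440 mm².
A_nv = (120 − 1.5·24) × 12 = 1008 mm².
A_nt = (35 − 0.5·24) × 12 = 276 mm².
0.6 F_u A_nv = 284.3 kN; 0.6 F_y A_gv = 306.7 kN → shear rupture governs the shear term.
R_n = 284.3 + 1.0 × 470 × 276 / 1000 = 414 kN.
Design strength φR_n = 0.75 × 414 = 310 kN.

310 kN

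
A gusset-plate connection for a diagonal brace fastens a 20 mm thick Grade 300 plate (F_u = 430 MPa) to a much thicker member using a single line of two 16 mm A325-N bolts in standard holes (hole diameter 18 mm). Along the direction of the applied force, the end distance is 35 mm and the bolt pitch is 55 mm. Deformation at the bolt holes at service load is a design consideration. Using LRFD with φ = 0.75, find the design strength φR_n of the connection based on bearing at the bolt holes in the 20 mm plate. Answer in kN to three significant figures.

449 kN

Per bolt r_n = 1.2 l_c t F_u ≤ 2.4 d t F_u; upper limit = 2.4 × 16 × 20 × 430 / 1000 = 330.2 kN.
Edge bolt: l_c = 35 − 18/2 = 26 mm → 1.2 × 26 × 20 × 430 / 1000 = 268.3 → r_n = 268.3 kN.
Interior bolts: l_c = 55 − 18 = 37 mm → 1.2 × 37 × 20 × 430 / 1000 = 381.8 → r_n = 330.2 kN.
R_n = 1 × 268.3 + 1 × 330.2 = 598.6 kN.
Design strength φR_n = 0.75 × 598.6 = 449 kN.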